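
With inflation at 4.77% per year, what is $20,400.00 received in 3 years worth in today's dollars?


Formula: Real value = nominal / (1 + inflation)^years
Price level: (1 + 0.0477)^3 = 1.150034
Real value = $20,400.00 / 1.150034 = $17,738.60

$17,738.60


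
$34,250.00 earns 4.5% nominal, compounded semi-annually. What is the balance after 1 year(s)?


Formula: FV = P * (1 + r/m)^(m*t)
Period rate: r/m = 0.045 / 2 = 0.0225
Total periods: m*t = 2 * 1 = 2
Growth factor: (1 + 0.0225)^2 = 1.045506
FV = $34,250.00 * 1.045506 = $35,808.59

$35,808.59


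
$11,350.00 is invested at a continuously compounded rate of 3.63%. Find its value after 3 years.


Formula: FV = P * e^(r*t)
Exponent: r*t = 0.0363 * 3 = 0.1089
e^(0.1089) = 1.115051
FV = $11,350.00 * 1.115051 = $12,655.83

$12,655.83


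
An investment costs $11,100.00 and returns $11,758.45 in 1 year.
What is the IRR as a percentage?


Formula: IRR = C1/C0 - 1
Substituting: IRR = $11,758.45 / $11,100.00 - 1
Ratio: 1.05932 - 1 = 0.05932
IRR = 5.932%

5.932%


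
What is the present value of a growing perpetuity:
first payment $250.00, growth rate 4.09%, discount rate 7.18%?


Formula: PV = C / (r - g)
Spread: r - g = 0.0718 - 0.0409 = 0.0309
Substituting: PV = $250.00 / 0.0309
PV = $8,090.61

$8,090.61


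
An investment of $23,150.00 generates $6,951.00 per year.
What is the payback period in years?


Formula: Payback = investment / annual cash flow
Substituting: Payback = $23,150.00 / $6,951.00
Payback = 3.3305 years

3.3305 years


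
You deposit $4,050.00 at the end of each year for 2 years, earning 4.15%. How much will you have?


Formula: FV = PMT * ((1+r)^n - 1) / r
Growth factor: (1 + 0.0415)^2 = 1.084722
Numerator: 1.084722 - 1 = 0.084722
FV = $4,050.00 * 0.084722 / 0.0415 = $8,268.08

$8,268.08


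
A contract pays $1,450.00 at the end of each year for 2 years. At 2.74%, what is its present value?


Formula: PV = PMT * (1 - (1+r)^(-n)) / r
Discount factor: (1 + 0.0274)^(-2) = 0.947373
Bracket: 1 - 0.947373 = 0.052627
PV = $1,450.00 * 0.052627 / 0.0274 = $2,785.02

$2,785.02


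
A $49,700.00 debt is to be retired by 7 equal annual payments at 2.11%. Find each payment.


Formula: PMT = PV * r / (1 - (1+r)^(-n))
Denominator: 1 - (1 + 0.0211)^(-7) = 0.135983
Numerator: $49,700.00 * 0.0211 = 1048.67
PMT = 1048.67 / 0.135983 = $7,711.75

$7,711.75


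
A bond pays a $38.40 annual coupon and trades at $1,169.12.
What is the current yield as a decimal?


Formula: Current yield = annual coupon / price
Substituting: CY = $38.40 / $1,169.12
CY = 0.032845

0.032845


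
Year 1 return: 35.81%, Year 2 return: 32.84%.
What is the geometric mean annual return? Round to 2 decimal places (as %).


Formula: Geometric mean = ((1+r1)*(1+r2))^(1/2) - 1
Product: (1 + 0.3581) * (1 + 0.3284) = 1.3581 * 1.3284 = 1.8041
Square root: 1.8041^0.5 = 1.343168
Geometric mean = 1.343168 - 1 = 0.343168
As percentage: 34.32%

34.32%


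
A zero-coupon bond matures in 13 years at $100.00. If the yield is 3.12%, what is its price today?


Formula: Price = FV / (1 + r)^n
Substituting: Price = $100.00 / (1 + 0.0312)^13
Discount factor: (1.0312)^13 = 1.490932
Price = $100.00 / 1.490932 = $67.07

$67.07


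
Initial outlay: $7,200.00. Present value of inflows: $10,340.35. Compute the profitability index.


Formula: PI = PV(cash flows) / initial investment
Substituting: PI = $10,340.35 / $7,200.00
PI = 1.4362

1.4362


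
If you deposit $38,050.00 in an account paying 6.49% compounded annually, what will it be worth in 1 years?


Formula: FV = P * (1 + r)^n
Substituting: FV = $38,050.00 * (1 + 0.0649)^1
Growth factor: (1.0649)^1 = 1.0649
FV = $38,050.00 * 1.0649 = $40,519.45

$40,519.45


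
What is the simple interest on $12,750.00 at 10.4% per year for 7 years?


Formula: I = P * r * t
Substituting: I = $12,750.00 * 0.104 * 7
Step: I = $12,750.00 * 0.728
I = $9,282.00

$9,282.00


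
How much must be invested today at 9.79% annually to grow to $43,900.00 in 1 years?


Formula: PV = FV / (1 + r)^n
Substituting: PV = $43,900.00 / (1 + 0.0979)^1
Discount factor: (1.0979)^1 = 1.0979
PV = $43,900.00 / 1.0979 = $39,985.43

$39,985.43


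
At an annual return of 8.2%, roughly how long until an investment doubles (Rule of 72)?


Formula: Years ≈ 72 / r
Substituting: Years ≈ 72 / 8.2
Years ≈ 8.8

8.8 years


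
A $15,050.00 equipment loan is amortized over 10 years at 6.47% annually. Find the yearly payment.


Formula: PMT = PV * r / (1 - (1+r)^(-n))
Denominator: 1 - (1 + 0.0647)^(-10) = 0.465771
Numerator: $15,050.00 * 0.0647 = 973.735
PMT = 973.735 / 0.465771 = $2,090.59

$2,090.59


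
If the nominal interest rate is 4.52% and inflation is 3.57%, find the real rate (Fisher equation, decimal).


Formula: (1 + r_real) = (1 + r_nom) / (1 + inflation)
Substituting: (1 + r_real) = 1.0452 / 1.0357
(1 + r_real) = 1.009173
r_real = 1.009173 - 1 = 0.009173

0.009173


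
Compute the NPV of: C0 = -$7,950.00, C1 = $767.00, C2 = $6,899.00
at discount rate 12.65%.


Formula: NPV = C0 + C1/(1+r) + C2/(1+r)^2
Discount C1: $767.00 / (1 + 0.1265) = $680.87
Discount C2: $6,899.00 / (1 + 0.1265)^2 = $5,436.55
NPV = -$7,950.00 + $680.87 + $5,436.55 = -$1,832.58

-$1,832.58


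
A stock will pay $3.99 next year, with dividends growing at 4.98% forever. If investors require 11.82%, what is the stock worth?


Formula: P = D1 / (r - g)
Spread: r - g = 0.1182 - 0.0498 = 0.0684
Substituting: P = $3.99 / 0.0684
P = $58.33

$58.33


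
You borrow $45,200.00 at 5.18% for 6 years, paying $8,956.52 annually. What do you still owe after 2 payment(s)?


Formula: Balance = PV*(1+r)^k - PMT*((1+r)^k - 1)/r
Growth: (1 + 0.0518)^2 = 1.106283
Accumulated factor: ((1+r)^k - 1)/r = 2.0518
Balance = $45,200.00 * 1.106283 - $8,956.52 * 2.0518
Balance = $31,627.01

$31,627.01


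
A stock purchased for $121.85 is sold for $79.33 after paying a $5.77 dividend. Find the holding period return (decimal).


Formula: HPR = (P1 - P0 + D) / P0
Gain: $79.33 - $121.85 + $5.77 = -$36.75
HPR = -$36.75 / $121.85 = -0.3016

-0.3016


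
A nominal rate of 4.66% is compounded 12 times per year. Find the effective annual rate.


Formula: EAR = (1 + r/m)^m - 1
Period rate: r/m = 0.0466 / 12 = 0.003883
Compounding: (1 + 0.003883)^12 = 1.047608
EAR = 1.047608 - 1 = 0.047608

0.047608


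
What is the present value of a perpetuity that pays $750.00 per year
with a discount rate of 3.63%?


Formula: PV = C / r
Substituting: PV = $750.00 / 0.0363
PV = $20,661.16

$20,661.16


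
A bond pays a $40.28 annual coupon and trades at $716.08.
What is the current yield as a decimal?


Formula: Current yield = annual coupon / price
Substituting: CY = $40.28 / $716.08
CY = 0.056251

0.056251


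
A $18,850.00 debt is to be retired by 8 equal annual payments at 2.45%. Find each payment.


Formula: PMT = PV * r / (1 - (1+r)^(-n))
Denominator: 1 - (1 + 0.0245)^(-8) = 0.176043
Numerator: $18,850.00 * 0.0245 = 461.825
PMT = 461.825 / 0.176043 = $2,623.36

$2,623.36


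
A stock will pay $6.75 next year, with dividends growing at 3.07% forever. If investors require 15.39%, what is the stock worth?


Formula: P = D1 / (r - g)
Spread: r - g = 0.1539 - 0.0307 = 0.1232
Substituting: P = $6.75 / 0.1232
P = $54.79

$54.79


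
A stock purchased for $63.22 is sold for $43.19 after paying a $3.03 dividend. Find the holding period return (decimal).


Formula: HPR = (P1 - P0 + D) / P0
Gain: $43.19 - $63.22 + $3.03 = -$17.00
HPR = -$17.00 / $63.22 = -0.2689

-0.2689


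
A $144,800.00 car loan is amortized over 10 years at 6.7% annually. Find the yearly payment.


Formula: PMT = PV * r / (1 - (1+r)^(-n))
Denominator: 1 - (1 + 0.067)^(-10) = 0.477176
Numerator: $144,800.00 * 0.067 = 9701.6
PMT = 9701.6 / 0.477176 = $20,331.30

$20,331.30


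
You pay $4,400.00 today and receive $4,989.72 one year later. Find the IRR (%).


Formula: IRR = C1/C0 - 1
Substituting: IRR = $4,989.72 / $4,400.00 - 1
Ratio: 1.134027 - 1 = 0.134027
IRR = 13.4027%

13.4027%


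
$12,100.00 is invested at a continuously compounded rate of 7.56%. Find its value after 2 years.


Formula: FV = P * e^(r*t)
Exponent: r*t = 0.0756 * 2 = 0.1512
e^(0.1512) = 1.163229
FV = $12,100.00 * 1.163229 = $14,075.07

$14,075.07


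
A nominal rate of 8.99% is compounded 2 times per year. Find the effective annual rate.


Formula: EAR = (1 + r/m)^m - 1
Period rate: r/m = 0.0899 / 2 = 0.04495
Compounding: (1 + 0.04495)^2 = 1.091921
EAR = 1.091921 - 1 = 0.091921

0.091921


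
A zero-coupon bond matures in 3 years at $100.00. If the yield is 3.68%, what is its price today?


Formula: Price = FV / (1 + r)^n
Substituting: Price = $100.00 / (1 + 0.0368)^3
Discount factor: (1.0368)^3 = 1.114513
Price = $100.00 / 1.114513 = $89.73

$89.73


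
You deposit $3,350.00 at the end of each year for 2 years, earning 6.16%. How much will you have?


Formula: FV = PMT * ((1+r)^n - 1) / r
Growth factor: (1 + 0.0616)^2 = 1.126995
Numerator: 1.126995 - 1 = 0.126995
FV = $3,350.00 * 0.126995 / 0.0616 = $6,906.36

$6,906.36


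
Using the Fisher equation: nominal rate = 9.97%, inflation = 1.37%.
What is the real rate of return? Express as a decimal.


Formula: (1 + r_real) = (1 + r_nom) / (1 + inflation)
Substituting: (1 + r_real) = 1.0997 / 1.0137
(1 + r_real) = 1.084838
r_real = 1.084838 - 1 = 0.084838

0.084838


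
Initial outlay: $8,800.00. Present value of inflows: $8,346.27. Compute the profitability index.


Formula: PI = PV(cash flows) / initial investment
Substituting: PI = $8,346.27 / $8,800.00
PI = 0.9484

0.9484


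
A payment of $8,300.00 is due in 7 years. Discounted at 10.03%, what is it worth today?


Formula: PV = FV / (1 + r)^n
Substituting: PV = $8,300.00 / (1 + 0.1003)^7
Discount factor: (1.1003)^7 = 1.95244
PV = $8,300.00 / 1.95244 = $4,251.09

$4,251.09


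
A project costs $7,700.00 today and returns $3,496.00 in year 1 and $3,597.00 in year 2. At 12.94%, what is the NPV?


Formula: NPV = C0 + C1/(1+r) + C2/(1+r)^2
Discount C1: $3,496.00 / (1 + 0.1294) = $3,095.45
Discount C2: $3,597.00 / (1 + 0.1294)^2 = $2,819.97
NPV = -$7,700.00 + $3,095.45 + $2,819.97 = -$1,784.58

-$1,784.58


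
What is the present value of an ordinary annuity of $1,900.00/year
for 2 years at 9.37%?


Formula: PV = PMT * (1 - (1+r)^(-n)) / r
Discount factor: (1 + 0.0937)^(-2) = 0.835995
Bracket: 1 - 0.835995 = 0.164005
PV = $1,900.00 * 0.164005 / 0.0937 = $3,325.61

$3,325.61


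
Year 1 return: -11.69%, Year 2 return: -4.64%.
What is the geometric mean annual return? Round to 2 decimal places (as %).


Formula: Geometric mean = ((1+r1)*(1+r2))^(1/2) - 1
Product: (1 + -0.1169) * (1 + -0.0464) = 0.8831 * 0.9536 = 0.842124
Square root: 0.842124^0.5 = 0.917673
Geometric mean = 0.917673 - 1 = -0.082327
As percentage: -8.23%

-8.23%


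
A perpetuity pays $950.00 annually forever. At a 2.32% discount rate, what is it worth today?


Formula: PV = C / r
Substituting: PV = $950.00 / 0.0232
PV = $40,948.28

$40,948.28


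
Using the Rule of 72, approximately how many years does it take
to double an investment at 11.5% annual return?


Formula: Years ≈ 72 / r
Substituting: Years ≈ 72 / 11.5
Years ≈ 6.3

6.3 years


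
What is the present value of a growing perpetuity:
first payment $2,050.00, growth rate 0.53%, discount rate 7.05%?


Formula: PV = C / (r - g)
Spread: r - g = 0.0705 - 0.0053 = 0.0652
Substituting: PV = $2,050.00 / 0.0652
PV = $31,441.72

$31,441.72


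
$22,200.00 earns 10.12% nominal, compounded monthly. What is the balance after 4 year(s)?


Formula: FV = P * (1 + r/m)^(m*t)
Period rate: r/m = 0.1012 / 12 = 0.008433
Total periods: m*t = 12 * 4 = 48
Growth factor: (1 + 0.008433)^48 = 1.49646
FV = $22,200.00 * 1.49646 = $33,221.42

$33,221.42


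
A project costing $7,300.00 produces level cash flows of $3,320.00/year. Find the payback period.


Formula: Payback = investment / annual cash flow
Substituting: Payback = $7,300.00 / $3,320.00
Payback = 2.1988 years

2.1988 years


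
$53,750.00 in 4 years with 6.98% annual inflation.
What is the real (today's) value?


Formula: Real value = nominal / (1 + inflation)^years
Price level: (1 + 0.0698)^4 = 1.309816
Real value = $53,750.00 / 1.309816 = $41,036.29

$41,036.29


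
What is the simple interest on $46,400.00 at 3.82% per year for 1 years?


Formula: I = P * r * t
Substituting: I = $46,400.00 * 0.0382 * 1
Step: I = $46,400.00 * 0.0382
I = $1,772.48

$1,772.48


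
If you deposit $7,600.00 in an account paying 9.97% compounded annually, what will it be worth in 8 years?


Formula: FV = P * (1 + r)^n
Substituting: FV = $7,600.00 * (1 + 0.0997)^8
Growth factor: (1.0997)^8 = 2.138916
FV = $7,600.00 * 2.138916 = $16,255.76

$16,255.76


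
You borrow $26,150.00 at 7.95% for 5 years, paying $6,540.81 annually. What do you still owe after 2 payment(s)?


Formula: Balance = PV*(1+r)^k - PMT*((1+r)^k - 1)/r
Growth: (1 + 0.0795)^2 = 1.16532
Accumulated factor: ((1+r)^k - 1)/r = 2.0795
Balance = $26,150.00 * 1.16532 - $6,540.81 * 2.0795
Balance = $16,871.51

$16,871.51


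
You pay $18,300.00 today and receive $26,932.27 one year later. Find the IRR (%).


Formula: IRR = C1/C0 - 1
Substituting: IRR = $26,932.27 / $18,300.00 - 1
Ratio: 1.471709 - 1 = 0.471709
IRR = 47.1709%

47.1709%


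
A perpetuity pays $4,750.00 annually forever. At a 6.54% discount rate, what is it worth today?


Formula: PV = C / r
Substituting: PV = $4,750.00 / 0.0654
PV = $72,629.97

$72,629.97


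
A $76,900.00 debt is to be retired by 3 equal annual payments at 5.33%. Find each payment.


Formula: PMT = PV * r / (1 - (1+r)^(-n))
Denominator: 1 - (1 + 0.0533)^(-3) = 0.144256
Numerator: $76,900.00 * 0.0533 = 4098.77
PMT = 4098.77 / 0.144256 = $28,413.12

$28,413.12


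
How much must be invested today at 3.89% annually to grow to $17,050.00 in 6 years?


Formula: PV = FV / (1 + r)^n
Substituting: PV = $17,050.00 / (1 + 0.0389)^6
Discount factor: (1.0389)^6 = 1.25731
PV = $17,050.00 / 1.25731 = $13,560.69

$13,560.69


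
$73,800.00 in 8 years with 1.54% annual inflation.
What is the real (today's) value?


Formula: Real value = nominal / (1 + inflation)^years
Price level: (1 + 0.0154)^8 = 1.130049
Real value = $73,800.00 / 1.130049 = $65,306.90

$65,306.90


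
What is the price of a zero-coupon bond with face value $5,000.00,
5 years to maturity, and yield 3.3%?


Formula: Price = FV / (1 + r)^n
Substituting: Price = $5,000.00 / (1 + 0.033)^5
Discount factor: (1.033)^5 = 1.176255
Price = $5,000.00 / 1.176255 = $4,250.78

$4,250.78


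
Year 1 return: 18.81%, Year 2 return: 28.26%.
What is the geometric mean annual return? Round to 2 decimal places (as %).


Formula: Geometric mean = ((1+r1)*(1+r2))^(1/2) - 1
Product: (1 + 0.1881) * (1 + 0.2826) = 1.1881 * 1.2826 = 1.523857
Square root: 1.523857^0.5 = 1.234446
Geometric mean = 1.234446 - 1 = 0.234446
As percentage: 23.44%

23.44%


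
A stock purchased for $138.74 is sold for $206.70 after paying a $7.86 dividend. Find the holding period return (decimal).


Formula: HPR = (P1 - P0 + D) / P0
Gain: $206.70 - $138.74 + $7.86 = $75.82
HPR = $75.82 / $138.74 = 0.5465

0.5465


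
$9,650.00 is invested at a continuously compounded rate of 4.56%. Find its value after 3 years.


Formula: FV = P * e^(r*t)
Exponent: r*t = 0.0456 * 3 = 0.1368
e^(0.1368) = 1.146599
FV = $9,650.00 * 1.146599 = $11,064.68

$11,064.68


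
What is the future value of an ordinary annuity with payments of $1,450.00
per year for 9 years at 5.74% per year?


Formula: FV = PMT * ((1+r)^n - 1) / r
Growth factor: (1 + 0.0574)^9 = 1.652547
Numerator: 1.652547 - 1 = 0.652547
FV = $1,450.00 * 0.652547 / 0.0574 = $16,484.19

$16,484.19


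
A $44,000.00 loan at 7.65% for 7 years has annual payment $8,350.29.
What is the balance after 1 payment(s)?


Formula: Balance = PV*(1+r)^k - PMT*((1+r)^k - 1)/r
Growth: (1 + 0.0765)^1 = 1.0765
Accumulated factor: ((1+r)^k - 1)/r = 1.0
Balance = $44,000.00 * 1.0765 - $8,350.29 * 1.0
Balance = $39,015.71

$39,015.71


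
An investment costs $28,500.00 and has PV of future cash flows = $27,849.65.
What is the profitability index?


Formula: PI = PV(cash flows) / initial investment
Substituting: PI = $27,849.65 / $28,500.00
PI = 0.9772

0.9772


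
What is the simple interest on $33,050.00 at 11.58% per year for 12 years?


Formula: I = P * r * t
Substituting: I = $33,050.00 * 0.1158 * 12
Step: I = $33,050.00 * 1.3896
I = $45,926.28

$45,926.28


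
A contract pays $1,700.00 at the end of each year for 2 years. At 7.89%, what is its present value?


Formula: PV = PMT * (1 - (1+r)^(-n)) / r
Discount factor: (1 + 0.0789)^(-2) = 0.859088
Bracket: 1 - 0.859088 = 0.140912
PV = $1,700.00 * 0.140912 / 0.0789 = $3,036.13

$3,036.13


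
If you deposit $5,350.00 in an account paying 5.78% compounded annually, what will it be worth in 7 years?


Formula: FV = P * (1 + r)^n
Substituting: FV = $5,350.00 * (1 + 0.0578)^7
Growth factor: (1.0578)^7 = 1.481921
FV = $5,350.00 * 1.481921 = $7,928.28

$7,928.28


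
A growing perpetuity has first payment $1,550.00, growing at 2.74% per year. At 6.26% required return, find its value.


Formula: PV = C / (r - g)
Spread: r - g = 0.0626 - 0.0274 = 0.0352
Substituting: PV = $1,550.00 / 0.0352
PV = $44,034.09

$44,034.09


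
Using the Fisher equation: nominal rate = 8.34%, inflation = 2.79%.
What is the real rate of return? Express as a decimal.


Formula: (1 + r_real) = (1 + r_nom) / (1 + inflation)
Substituting: (1 + r_real) = 1.0834 / 1.0279
(1 + r_real) = 1.053994
r_real = 1.053994 - 1 = 0.053994

0.053994


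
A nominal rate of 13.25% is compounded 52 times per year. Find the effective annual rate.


Formula: EAR = (1 + r/m)^m - 1
Period rate: r/m = 0.1325 / 52 = 0.002548
Compounding: (1 + 0.002548)^52 = 1.141487
EAR = 1.141487 - 1 = 0.141487

0.141487


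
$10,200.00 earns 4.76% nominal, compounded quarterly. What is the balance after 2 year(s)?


Formula: FV = P * (1 + r/m)^(m*t)
Period rate: r/m = 0.0476 / 4 = 0.0119
Total periods: m*t = 4 * 2 = 8
Growth factor: (1 + 0.0119)^8 = 1.099261
FV = $10,200.00 * 1.099261 = $11,212.46

$11,212.46


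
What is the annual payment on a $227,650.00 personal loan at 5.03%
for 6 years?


Formula: PMT = PV * r / (1 - (1+r)^(-n))
Denominator: 1 - (1 + 0.0503)^(-6) = 0.255063
Numerator: $227,650.00 * 0.0503 = 11450.795
PMT = 11450.795 / 0.255063 = $44,894.07

$44,894.07


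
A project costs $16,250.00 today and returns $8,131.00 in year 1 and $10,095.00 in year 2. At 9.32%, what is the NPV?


Formula: NPV = C0 + C1/(1+r) + C2/(1+r)^2
Discount C1: $8,131.00 / (1 + 0.0932) = $7,437.80
Discount C2: $10,095.00 / (1 + 0.0932)^2 = $8,447.09
NPV = -$16,250.00 + $7,437.80 + $8,447.09 = -$365.11

-$365.11


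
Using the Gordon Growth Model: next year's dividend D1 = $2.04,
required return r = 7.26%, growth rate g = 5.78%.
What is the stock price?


Formula: P = D1 / (r - g)
Spread: r - g = 0.0726 - 0.0578 = 0.0148
Substituting: P = $2.04 / 0.0148
P = $137.84

$137.84


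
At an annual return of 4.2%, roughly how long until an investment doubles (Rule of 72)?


Formula: Years ≈ 72 / r
Substituting: Years ≈ 72 / 4.2
Years ≈ 17.1

17.1 years


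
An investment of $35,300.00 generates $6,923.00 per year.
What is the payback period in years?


Formula: Payback = investment / annual cash flow
Substituting: Payback = $35,300.00 / $6,923.00
Payback = 5.0989 years

5.0989 years


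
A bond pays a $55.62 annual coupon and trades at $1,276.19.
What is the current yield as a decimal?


Formula: Current yield = annual coupon / price
Substituting: CY = $55.62 / $1,276.19
CY = 0.043583

0.043583


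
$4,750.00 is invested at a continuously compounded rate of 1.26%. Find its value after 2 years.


Formula: FV = P * e^(r*t)
Exponent: r*t = 0.0126 * 2 = 0.0252
e^(0.0252) = 1.02552
FV = $4,750.00 * 1.02552 = $4,871.22

$4,871.22


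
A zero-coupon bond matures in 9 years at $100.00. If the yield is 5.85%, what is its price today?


Formula: Price = FV / (1 + r)^n
Substituting: Price = $100.00 / (1 + 0.0585)^9
Discount factor: (1.0585)^9 = 1.668083
Price = $100.00 / 1.668083 = $59.95

$59.95


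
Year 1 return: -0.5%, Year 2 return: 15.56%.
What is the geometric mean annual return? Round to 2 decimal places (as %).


Formula: Geometric mean = ((1+r1)*(1+r2))^(1/2) - 1
Product: (1 + -0.005) * (1 + 0.1556) = 0.995 * 1.1556 = 1.149822
Square root: 1.149822^0.5 = 1.072298
Geometric mean = 1.072298 - 1 = 0.072298
As percentage: 7.23%

7.23%


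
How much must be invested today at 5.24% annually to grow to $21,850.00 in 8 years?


Formula: PV = FV / (1 + r)^n
Substituting: PV = $21,850.00 / (1 + 0.0524)^8
Discount factor: (1.0524)^8 = 1.504689
PV = $21,850.00 / 1.504689 = $14,521.27

$14,521.27


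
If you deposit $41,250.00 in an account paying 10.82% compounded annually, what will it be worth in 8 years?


Formula: FV = P * (1 + r)^n
Substituting: FV = $41,250.00 * (1 + 0.1082)^8
Growth factor: (1.1082)^8 = 2.27481
FV = $41,250.00 * 2.27481 = $93,835.92

$93,835.92


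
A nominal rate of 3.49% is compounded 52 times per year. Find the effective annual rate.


Formula: EAR = (1 + r/m)^m - 1
Period rate: r/m = 0.0349 / 52 = 0.000671
Compounding: (1 + 0.000671)^52 = 1.035504
EAR = 1.035504 - 1 = 0.035504

0.035504


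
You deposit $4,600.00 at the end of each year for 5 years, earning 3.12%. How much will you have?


Formula: FV = PMT * ((1+r)^n - 1) / r
Growth factor: (1 + 0.0312)^5 = 1.166043
Numerator: 1.166043 - 1 = 0.166043
FV = $4,600.00 * 0.166043 / 0.0312 = $24,480.68

$24,480.68


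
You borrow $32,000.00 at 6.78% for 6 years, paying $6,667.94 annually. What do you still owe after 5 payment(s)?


Formula: Balance = PV*(1+r)^k - PMT*((1+r)^k - 1)/r
Growth: (1 + 0.0678)^5 = 1.388192
Accumulated factor: ((1+r)^k - 1)/r = 5.725548
Balance = $32,000.00 * 1.388192 - $6,667.94 * 5.725548
Balance = $6,244.54

$6,244.54


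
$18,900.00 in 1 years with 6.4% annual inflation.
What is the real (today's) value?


Formula: Real value = nominal / (1 + inflation)^years
Price level: (1 + 0.064)^1 = 1.064
Real value = $18,900.00 / 1.064 = $17,763.16

$17,763.16


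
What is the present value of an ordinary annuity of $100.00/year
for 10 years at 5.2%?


Formula: PV = PMT * (1 - (1+r)^(-n)) / r
Discount factor: (1 + 0.052)^(-10) = 0.602341
Bracket: 1 - 0.602341 = 0.397659
PV = $100.00 * 0.397659 / 0.052 = $764.73

$764.73


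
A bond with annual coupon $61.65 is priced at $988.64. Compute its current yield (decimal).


Formula: Current yield = annual coupon / price
Substituting: CY = $61.65 / $988.64
CY = 0.062358

0.062358


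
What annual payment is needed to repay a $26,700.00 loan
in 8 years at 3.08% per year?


Formula: PMT = PV * r / (1 - (1+r)^(-n))
Denominator: 1 - (1 + 0.0308)^(-8) = 0.215479
Numerator: $26,700.00 * 0.0308 = 822.36
PMT = 822.36 / 0.215479 = $3,816.43

$3,816.43


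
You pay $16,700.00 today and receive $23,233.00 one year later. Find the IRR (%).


Formula: IRR = C1/C0 - 1
Substituting: IRR = $23,233.00 / $16,700.00 - 1
Ratio: 1.391198 - 1 = 0.391198
IRR = 39.1198%

39.1198%


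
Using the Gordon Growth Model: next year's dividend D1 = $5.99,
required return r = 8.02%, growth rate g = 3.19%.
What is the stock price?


Formula: P = D1 / (r - g)
Spread: r - g = 0.0802 - 0.0319 = 0.0483
Substituting: P = $5.99 / 0.0483
P = $124.02

$124.02


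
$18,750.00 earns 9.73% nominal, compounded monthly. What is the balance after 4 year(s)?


Formula: FV = P * (1 + r/m)^(m*t)
Period rate: r/m = 0.0973 / 12 = 0.008108
Total periods: m*t = 12 * 4 = 48
Growth factor: (1 + 0.008108)^48 = 1.473485
FV = $18,750.00 * 1.473485 = $27,627.85

$27,627.85


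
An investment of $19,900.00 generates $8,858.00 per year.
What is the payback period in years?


Formula: Payback = investment / annual cash flow
Substituting: Payback = $19,900.00 / $8,858.00
Payback = 2.2466 years

2.2466 years


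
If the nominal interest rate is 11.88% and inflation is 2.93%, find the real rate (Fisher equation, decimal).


Formula: (1 + r_real) = (1 + r_nom) / (1 + inflation)
Substituting: (1 + r_real) = 1.1188 / 1.0293
(1 + r_real) = 1.086952
r_real = 1.086952 - 1 = 0.086952

0.086952


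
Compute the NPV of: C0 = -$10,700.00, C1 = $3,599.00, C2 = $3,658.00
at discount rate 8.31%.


Formula: NPV = C0 + C1/(1+r) + C2/(1+r)^2
Discount C1: $3,599.00 / (1 + 0.0831) = $3,322.87
Discount C2: $3,658.00 / (1 + 0.0831)^2 = $3,118.22
NPV = -$10,700.00 + $3,322.87 + $3,118.22 = -$4,258.91

-$4,258.91


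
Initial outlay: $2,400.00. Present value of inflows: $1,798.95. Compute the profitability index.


Formula: PI = PV(cash flows) / initial investment
Substituting: PI = $1,798.95 / $2,400.00
PI = 0.7496

0.7496


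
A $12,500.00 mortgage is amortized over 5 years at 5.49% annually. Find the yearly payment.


Formula: PMT = PV * r / (1 - (1+r)^(-n))
Denominator: 1 - (1 + 0.0549)^(-5) = 0.234503
Numerator: $12,500.00 * 0.0549 = 686.25
PMT = 686.25 / 0.234503 = $2,926.40

$2,926.40


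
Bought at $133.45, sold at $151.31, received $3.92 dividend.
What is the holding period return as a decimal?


Formula: HPR = (P1 - P0 + D) / P0
Gain: $151.31 - $133.45 + $3.92 = $21.78
HPR = $21.78 / $133.45 = 0.1632

0.1632


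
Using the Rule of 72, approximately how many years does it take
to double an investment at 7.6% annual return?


Formula: Years ≈ 72 / r
Substituting: Years ≈ 72 / 7.6
Years ≈ 9.5

9.5 years


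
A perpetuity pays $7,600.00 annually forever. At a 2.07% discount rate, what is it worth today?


Formula: PV = C / r
Substituting: PV = $7,600.00 / 0.0207
PV = $367,149.76

$367,149.76


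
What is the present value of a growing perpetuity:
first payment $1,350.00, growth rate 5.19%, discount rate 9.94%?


Formula: PV = C / (r - g)
Spread: r - g = 0.0994 - 0.0519 = 0.0475
Substituting: PV = $1,350.00 / 0.0475
PV = $28,421.05

$28,421.05


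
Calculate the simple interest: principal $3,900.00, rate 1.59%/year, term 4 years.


Formula: I = P * r * t
Substituting: I = $3,900.00 * 0.0159 * 4
Step: I = $3,900.00 * 0.0636
I = $248.04

$248.04


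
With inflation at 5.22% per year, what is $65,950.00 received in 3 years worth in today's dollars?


Formula: Real value = nominal / (1 + inflation)^years
Price level: (1 + 0.0522)^3 = 1.164917
Real value = $65,950.00 / 1.164917 = $56,613.49

$56,613.49


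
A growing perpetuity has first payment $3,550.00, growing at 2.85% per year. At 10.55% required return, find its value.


Formula: PV = C / (r - g)
Spread: r - g = 0.1055 - 0.0285 = 0.077
Substituting: PV = $3,550.00 / 0.077
PV = $46,103.90

$46,103.90


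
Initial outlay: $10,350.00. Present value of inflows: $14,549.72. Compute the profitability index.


Formula: PI = PV(cash flows) / initial investment
Substituting: PI = $14,549.72 / $10,350.00
PI = 1.4058

1.4058


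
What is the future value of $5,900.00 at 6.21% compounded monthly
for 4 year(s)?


Formula: FV = P * (1 + r/m)^(m*t)
Period rate: r/m = 0.0621 / 12 = 0.005175
Total periods: m*t = 12 * 4 = 48
Growth factor: (1 + 0.005175)^48 = 1.281152
FV = $5,900.00 * 1.281152 = $7,558.80

$7,558.80


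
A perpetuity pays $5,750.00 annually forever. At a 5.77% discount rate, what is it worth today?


Formula: PV = C / r
Substituting: PV = $5,750.00 / 0.0577
PV = $99,653.38

$99,653.38


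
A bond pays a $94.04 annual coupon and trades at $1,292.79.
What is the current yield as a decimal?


Formula: Current yield = annual coupon / price
Substituting: CY = $94.04 / $1,292.79
CY = 0.072742

0.072742


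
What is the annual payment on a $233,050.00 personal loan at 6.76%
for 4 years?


Formula: PMT = PV * r / (1 - (1+r)^(-n))
Denominator: 1 - (1 + 0.0676)^(-4) = 0.230222
Numerator: $233,050.00 * 0.0676 = 15754.18
PMT = 15754.18 / 0.230222 = $68,430.51

$68,430.51


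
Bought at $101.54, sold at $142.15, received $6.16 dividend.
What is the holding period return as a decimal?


Formula: HPR = (P1 - P0 + D) / P0
Gain: $142.15 - $101.54 + $6.16 = $46.77
HPR = $46.77 / $101.54 = 0.4606

0.4606


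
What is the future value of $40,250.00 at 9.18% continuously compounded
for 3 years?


Formula: FV = P * e^(r*t)
Exponent: r*t = 0.0918 * 3 = 0.2754
e^(0.2754) = 1.317057
FV = $40,250.00 * 1.317057 = $53,011.56

$53,011.56


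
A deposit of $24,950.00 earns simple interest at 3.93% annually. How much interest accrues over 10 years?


Formula: I = P * r * t
Substituting: I = $24,950.00 * 0.0393 * 10
Step: I = $24,950.00 * 0.393
I = $9,805.35

$9,805.35


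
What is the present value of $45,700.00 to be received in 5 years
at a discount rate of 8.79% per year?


Formula: PV = FV / (1 + r)^n
Substituting: PV = $45,700.00 / (1 + 0.0879)^5
Discount factor: (1.0879)^5 = 1.523859
PV = $45,700.00 / 1.523859 = $29,989.64

$29,989.64


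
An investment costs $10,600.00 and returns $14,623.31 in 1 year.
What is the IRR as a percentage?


Formula: IRR = C1/C0 - 1
Substituting: IRR = $14,623.31 / $10,600.00 - 1
Ratio: 1.379558 - 1 = 0.379558
IRR = 37.9558%

37.9558%


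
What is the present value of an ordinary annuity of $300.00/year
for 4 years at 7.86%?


Formula: PV = PMT * (1 - (1+r)^(-n)) / r
Discount factor: (1 + 0.0786)^(-4) = 0.738854
Bracket: 1 - 0.738854 = 0.261146
PV = $300.00 * 0.261146 / 0.0786 = $996.74

$996.74


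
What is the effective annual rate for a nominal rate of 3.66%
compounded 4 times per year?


Formula: EAR = (1 + r/m)^m - 1
Period rate: r/m = 0.0366 / 4 = 0.00915
Compounding: (1 + 0.00915)^4 = 1.037105
EAR = 1.037105 - 1 = 0.037105

0.037105


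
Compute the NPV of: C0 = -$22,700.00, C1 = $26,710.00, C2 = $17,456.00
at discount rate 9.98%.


Formula: NPV = C0 + C1/(1+r) + C2/(1+r)^2
Discount C1: $26,710.00 / (1 + 0.0998) = $24,286.23
Discount C2: $17,456.00 / (1 + 0.0998)^2 = $14,431.69
NPV = -$22,700.00 + $24,286.23 + $14,431.69 = $16,017.93

$16,017.93


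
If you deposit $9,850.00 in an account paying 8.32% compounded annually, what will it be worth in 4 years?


Formula: FV = P * (1 + r)^n
Substituting: FV = $9,850.00 * (1 + 0.0832)^4
Growth factor: (1.0832)^4 = 1.376685
FV = $9,850.00 * 1.376685 = $13,560.35

$13,560.35


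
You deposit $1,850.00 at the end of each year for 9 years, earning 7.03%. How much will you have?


Formula: FV = PMT * ((1+r)^n - 1) / r
Growth factor: (1 + 0.0703)^9 = 1.843104
Numerator: 1.843104 - 1 = 0.843104
FV = $1,850.00 * 0.843104 / 0.0703 = $22,186.93

$22,186.93


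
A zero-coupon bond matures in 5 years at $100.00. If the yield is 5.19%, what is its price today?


Formula: Price = FV / (1 + r)^n
Substituting: Price = $100.00 / (1 + 0.0519)^5
Discount factor: (1.0519)^5 = 1.287871
Price = $100.00 / 1.287871 = $77.65

$77.65


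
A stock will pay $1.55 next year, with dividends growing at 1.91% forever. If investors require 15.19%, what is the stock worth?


Formula: P = D1 / (r - g)
Spread: r - g = 0.1519 - 0.0191 = 0.1328
Substituting: P = $1.55 / 0.1328
P = $11.67

$11.67


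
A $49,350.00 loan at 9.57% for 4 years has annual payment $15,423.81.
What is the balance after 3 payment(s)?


Formula: Balance = PV*(1+r)^k - PMT*((1+r)^k - 1)/r
Growth: (1 + 0.0957)^3 = 1.315452
Accumulated factor: ((1+r)^k - 1)/r = 3.296258
Balance = $49,350.00 * 1.315452 - $15,423.81 * 3.296258
Balance = $14,076.69

$14,076.69


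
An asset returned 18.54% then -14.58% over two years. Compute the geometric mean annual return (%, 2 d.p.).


Formula: Geometric mean = ((1+r1)*(1+r2))^(1/2) - 1
Product: (1 + 0.1854) * (1 + -0.1458) = 1.1854 * 0.8542 = 1.012569
Square root: 1.012569^0.5 = 1.006265
Geometric mean = 1.006265 - 1 = 0.006265
As percentage: 0.63%

0.63%


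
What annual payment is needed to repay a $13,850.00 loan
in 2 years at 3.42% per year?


Formula: PMT = PV * r / (1 - (1+r)^(-n))
Denominator: 1 - (1 + 0.0342)^(-2) = 0.065045
Numerator: $13,850.00 * 0.0342 = 473.67
PMT = 473.67 / 0.065045 = $7,282.24

$7,282.24


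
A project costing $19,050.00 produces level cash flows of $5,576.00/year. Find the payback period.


Formula: Payback = investment / annual cash flow
Substituting: Payback = $19,050.00 / $5,576.00
Payback = 3.4164 years

3.4164 years


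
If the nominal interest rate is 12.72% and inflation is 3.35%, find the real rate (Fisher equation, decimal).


Formula: (1 + r_real) = (1 + r_nom) / (1 + inflation)
Substituting: (1 + r_real) = 1.1272 / 1.0335
(1 + r_real) = 1.090663
r_real = 1.090663 - 1 = 0.090663

0.090663


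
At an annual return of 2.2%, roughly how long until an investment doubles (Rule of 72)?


Formula: Years ≈ 72 / r
Substituting: Years ≈ 72 / 2.2
Years ≈ 32.7

32.7 years


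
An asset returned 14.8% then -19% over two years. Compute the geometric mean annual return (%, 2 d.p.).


Formula: Geometric mean = ((1+r1)*(1+r2))^(1/2) - 1
Product: (1 + 0.148) * (1 + -0.19) = 1.148 * 0.81 = 0.92988
Square root: 0.92988^0.5 = 0.964303
Geometric mean = 0.964303 - 1 = -0.035697
As percentage: -3.57%

-3.57%


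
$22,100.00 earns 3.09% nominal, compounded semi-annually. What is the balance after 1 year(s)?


Formula: FV = P * (1 + r/m)^(m*t)
Period rate: r/m = 0.0309 / 2 = 0.01545
Total periods: m*t = 2 * 1 = 2
Growth factor: (1 + 0.01545)^2 = 1.031139
FV = $22,100.00 * 1.031139 = $22,788.17

$22,788.17


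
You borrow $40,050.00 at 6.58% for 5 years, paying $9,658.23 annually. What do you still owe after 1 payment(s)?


Formula: Balance = PV*(1+r)^k - PMT*((1+r)^k - 1)/r
Growth: (1 + 0.0658)^1 = 1.0658
Accumulated factor: ((1+r)^k - 1)/r = 1.0
Balance = $40,050.00 * 1.0658 - $9,658.23 * 1.0
Balance = $33,027.06

$33,027.06


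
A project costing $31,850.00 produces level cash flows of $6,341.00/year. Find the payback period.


Formula: Payback = investment / annual cash flow
Substituting: Payback = $31,850.00 / $6,341.00
Payback = 5.0229 years

5.0229 years


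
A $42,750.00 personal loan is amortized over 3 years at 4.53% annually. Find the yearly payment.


Formula: PMT = PV * r / (1 - (1+r)^(-n))
Denominator: 1 - (1 + 0.0453)^(-3) = 0.124458
Numerator: $42,750.00 * 0.0453 = 1936.575
PMT = 1936.575 / 0.124458 = $15,560.11

$15,560.11


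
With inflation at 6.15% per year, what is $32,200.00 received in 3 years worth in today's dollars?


Formula: Real value = nominal / (1 + inflation)^years
Price level: (1 + 0.0615)^3 = 1.196079
Real value = $32,200.00 / 1.196079 = $26,921.29

$26,921.29


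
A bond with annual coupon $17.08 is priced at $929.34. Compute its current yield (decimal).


Formula: Current yield = annual coupon / price
Substituting: CY = $17.08 / $929.34
CY = 0.018379

0.018379


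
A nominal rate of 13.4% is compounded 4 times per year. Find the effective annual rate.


Formula: EAR = (1 + r/m)^m - 1
Period rate: r/m = 0.134 / 4 = 0.0335
Compounding: (1 + 0.0335)^4 = 1.140885
EAR = 1.140885 - 1 = 0.140885

0.140885


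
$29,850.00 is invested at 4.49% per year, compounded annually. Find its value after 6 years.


Formula: FV = P * (1 + r)^n
Substituting: FV = $29,850.00 * (1 + 0.0449)^6
Growth factor: (1.0449)^6 = 1.301513
FV = $29,850.00 * 1.301513 = $38,850.15

$38,850.15


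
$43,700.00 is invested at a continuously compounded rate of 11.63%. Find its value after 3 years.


Formula: FV = P * e^(r*t)
Exponent: r*t = 0.1163 * 3 = 0.3489
e^(0.3489) = 1.417507
FV = $43,700.00 * 1.417507 = $61,945.07

$61,945.07


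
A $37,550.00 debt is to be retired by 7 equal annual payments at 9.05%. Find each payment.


Formula: PMT = PV * r / (1 - (1+r)^(-n))
Denominator: 1 - (1 + 0.0905)^(-7) = 0.454719
Numerator: $37,550.00 * 0.0905 = 3398.275
PMT = 3398.275 / 0.454719 = $7,473.35

$7,473.35


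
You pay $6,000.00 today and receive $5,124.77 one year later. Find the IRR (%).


Formula: IRR = C1/C0 - 1
Substituting: IRR = $5,124.77 / $6,000.00 - 1
Ratio: 0.854128 - 1 = -0.145872
IRR = -14.5872%

-14.5872%


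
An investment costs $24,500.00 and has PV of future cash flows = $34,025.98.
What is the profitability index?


Formula: PI = PV(cash flows) / initial investment
Substituting: PI = $34,025.98 / $24,500.00
PI = 1.3888

1.3888


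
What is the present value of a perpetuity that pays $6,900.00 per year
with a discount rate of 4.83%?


Formula: PV = C / r
Substituting: PV = $6,900.00 / 0.0483
PV = $142,857.14

$142,857.14


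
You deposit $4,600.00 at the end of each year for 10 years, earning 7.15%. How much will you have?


Formula: FV = PMT * ((1+r)^n - 1) / r
Growth factor: (1 + 0.0715)^10 = 1.994903
Numerator: 1.994903 - 1 = 0.994903
FV = $4,600.00 * 0.994903 / 0.0715 = $64,007.74

$64,007.74


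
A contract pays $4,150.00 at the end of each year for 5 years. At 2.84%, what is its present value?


Formula: PV = PMT * (1 - (1+r)^(-n)) / r
Discount factor: (1 + 0.0284)^(-5) = 0.86934
Bracket: 1 - 0.86934 = 0.13066
PV = $4,150.00 * 0.13066 / 0.0284 = $19,092.92

$19,092.92


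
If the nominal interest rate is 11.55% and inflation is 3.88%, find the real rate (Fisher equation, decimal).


Formula: (1 + r_real) = (1 + r_nom) / (1 + inflation)
Substituting: (1 + r_real) = 1.1155 / 1.0388
(1 + r_real) = 1.073835
r_real = 1.073835 - 1 = 0.073835

0.073835


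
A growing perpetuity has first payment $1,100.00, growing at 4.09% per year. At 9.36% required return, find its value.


Formula: PV = C / (r - g)
Spread: r - g = 0.0936 - 0.0409 = 0.0527
Substituting: PV = $1,100.00 / 0.0527
PV = $20,872.87

$20,872.87


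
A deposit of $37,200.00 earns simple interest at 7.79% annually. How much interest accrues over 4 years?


Formula: I = P * r * t
Substituting: I = $37,200.00 * 0.0779 * 4
Step: I = $37,200.00 * 0.3116
I = $11,591.52

$11,591.52


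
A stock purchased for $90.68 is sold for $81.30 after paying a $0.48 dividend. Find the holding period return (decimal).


Formula: HPR = (P1 - P0 + D) / P0
Gain: $81.30 - $90.68 + $0.48 = -$8.90
HPR = -$8.90 / $90.68 = -0.0981

-0.0981


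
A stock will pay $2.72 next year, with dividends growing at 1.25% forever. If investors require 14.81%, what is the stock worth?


Formula: P = D1 / (r - g)
Spread: r - g = 0.1481 - 0.0125 = 0.1356
Substituting: P = $2.72 / 0.1356
P = $20.06

$20.06


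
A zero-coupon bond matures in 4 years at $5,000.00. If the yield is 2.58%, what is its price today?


Formula: Price = FV / (1 + r)^n
Substituting: Price = $5,000.00 / (1 + 0.0258)^4
Discount factor: (1.0258)^4 = 1.107263
Price = $5,000.00 / 1.107263 = $4,515.64

$4,515.64


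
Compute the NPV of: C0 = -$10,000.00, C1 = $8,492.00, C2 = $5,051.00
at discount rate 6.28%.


Formula: NPV = C0 + C1/(1+r) + C2/(1+r)^2
Discount C1: $8,492.00 / (1 + 0.0628) = $7,990.21
Discount C2: $5,051.00 / (1 + 0.0628)^2 = $4,471.72
NPV = -$10,000.00 + $7,990.21 + $4,471.72 = $2,461.93

$2,461.93


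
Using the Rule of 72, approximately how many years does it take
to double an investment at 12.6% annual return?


Formula: Years ≈ 72 / r
Substituting: Years ≈ 72 / 12.6
Years ≈ 5.7

5.7 years


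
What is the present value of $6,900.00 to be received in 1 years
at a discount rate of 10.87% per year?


Formula: PV = FV / (1 + r)^n
Substituting: PV = $6,900.00 / (1 + 0.1087)^1
Discount factor: (1.1087)^1 = 1.1087
PV = $6,900.00 / 1.1087 = $6,223.51

$6,223.51


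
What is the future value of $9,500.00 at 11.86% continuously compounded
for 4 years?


Formula: FV = P * e^(r*t)
Exponent: r*t = 0.1186 * 4 = 0.4744
e^(0.4744) = 1.60705
FV = $9,500.00 * 1.60705 = $15,266.97

$15,266.97
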